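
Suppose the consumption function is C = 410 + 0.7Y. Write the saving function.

S = -410 + 0.3Y

S = Y − C = Y − (410 + 0.7Y) = -410 + (1 − 0.7)Y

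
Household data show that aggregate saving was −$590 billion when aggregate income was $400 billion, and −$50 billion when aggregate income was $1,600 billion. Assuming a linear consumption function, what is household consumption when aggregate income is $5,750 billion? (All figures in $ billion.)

C = 3932.5

MPS = ΔS/ΔY = (-50 − (-590))/(1600 − 400) = 540/1200 = 0.45
MPC = 1 − MPS = 0.55
Autonomous saving = -590 − 0.45(400) = -770, so a = 770
C = 770 + 0.55(5750) = 770 + 3162.5 = 3932.5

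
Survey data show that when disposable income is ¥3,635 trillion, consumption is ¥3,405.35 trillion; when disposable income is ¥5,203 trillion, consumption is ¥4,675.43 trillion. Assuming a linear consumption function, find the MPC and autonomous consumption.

MPC = ΔC/ΔY = (4675.43 − 3405.35)/(5203 − 3635) = 1270.08/1568 = 0.81
a = C − MPC·Y = 3405.35 − 0.81(3635) = 3405.35 − 2944.35 = 461

MPC = 0.81; a = 461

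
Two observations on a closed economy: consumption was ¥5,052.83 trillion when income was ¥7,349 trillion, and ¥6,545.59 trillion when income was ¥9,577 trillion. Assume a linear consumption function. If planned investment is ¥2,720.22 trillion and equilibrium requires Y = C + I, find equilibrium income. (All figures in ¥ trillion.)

Y = 8634

MPC = (6545.59 − 5052.83)/(9577 − 7349) = 1492.76/2228 = 0.67
a = 5052.83 − 0.67(7349) = 129
Equilibrium: Y = 129 + 0.67Y + 2720.22
0.33Y = 2849.22, so Y = 2849.22/0.33 = 8634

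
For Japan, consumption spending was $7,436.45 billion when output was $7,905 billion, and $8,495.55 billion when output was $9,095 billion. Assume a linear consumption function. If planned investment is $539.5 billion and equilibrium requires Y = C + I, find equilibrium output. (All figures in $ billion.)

MPC = (8495.55 − 7436.45)/(9095 − 7905) = 1059.1/1190 = 0.89
a = 7436.45 − 0.89(7905) = 401
Equilibrium: Y = 401 + 0.89Y + 539.5
0.11Y = 940.5, so Y = 940.5/0.11 = 8550

Y = 8550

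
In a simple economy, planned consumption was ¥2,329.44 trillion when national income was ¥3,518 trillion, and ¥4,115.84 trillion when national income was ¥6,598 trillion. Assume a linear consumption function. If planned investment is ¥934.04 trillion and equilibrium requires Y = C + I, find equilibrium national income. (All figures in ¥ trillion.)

Y = 2912

MPC = (4115.84 − 2329.44)/(6598 − 3518) = 1786.4/3080 = 0.58
a = 2329.44 − 0.58(3518) = 289
Equilibrium: Y = 289 + 0.58Y + 934.04
0.42Y = 1223.04, so Y = 1223.04/0.42 = 2912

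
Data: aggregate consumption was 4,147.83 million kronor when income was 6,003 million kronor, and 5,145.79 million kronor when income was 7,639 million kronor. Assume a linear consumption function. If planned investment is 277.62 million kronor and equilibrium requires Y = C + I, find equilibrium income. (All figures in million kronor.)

Y = 1958

MPC = (5145.79 − 4147.83)/(7639 − 6003) = 997.96/1636 = 0.61
a = 4147.83 − 0.61(6003) = 486
Equilibrium: Y = 486 + 0.61Y + 277.62
0.39Y = 763.62, so Y = 763.62/0.39 = 1958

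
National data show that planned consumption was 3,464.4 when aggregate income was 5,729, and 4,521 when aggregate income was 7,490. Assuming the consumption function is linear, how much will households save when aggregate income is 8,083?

S = 3206.2

MPC = (4521 − 3464.4)/(7490 − 5729) = 1056.6/1761 = 0.6
a = 3464.4 − 0.6(5729) = 3464.4 − 3437.4 = 27
C = 27 + 0.6(8083) = 4876.8
S = 8083 − 4876.8 = 3206.2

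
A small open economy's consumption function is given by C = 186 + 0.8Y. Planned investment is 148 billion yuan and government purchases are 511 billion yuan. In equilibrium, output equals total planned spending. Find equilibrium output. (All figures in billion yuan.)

Y = C + I + G = 186 + 0.8Y + 148 + 511
Y − 0.8Y = 845
0.2Y = 845, so Y = 845/0.2 = 4225

Y = 4225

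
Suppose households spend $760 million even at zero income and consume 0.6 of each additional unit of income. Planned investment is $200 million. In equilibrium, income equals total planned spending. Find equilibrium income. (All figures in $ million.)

Y = C + I = 760 + 0.6Y + 200
Y − 0.6Y = 960
0.4Y = 960, so Y = 960/0.4 = 2400

Y = 2400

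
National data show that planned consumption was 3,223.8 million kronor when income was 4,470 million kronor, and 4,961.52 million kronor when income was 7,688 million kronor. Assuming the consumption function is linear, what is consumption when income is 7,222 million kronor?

C = 4709.88

MPC = (4961.52 − 3223.8)/(7688 − 4470) = 1737.72/3218 = 0.54
a = 3223.8 − 0.54(4470) = 3223.8 − 2413.8 = 810
C = 810 + 0.54(7222) = 810 + 3899.88 = 4709.88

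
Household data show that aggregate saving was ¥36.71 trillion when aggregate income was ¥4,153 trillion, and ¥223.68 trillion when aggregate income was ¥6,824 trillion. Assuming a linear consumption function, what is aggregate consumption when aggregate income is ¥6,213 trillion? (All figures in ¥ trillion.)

MPS = ΔS/ΔY = (223.68 − 36.71)/(6824 − 4153) = 186.97/2671 = 0.07
MPC = 1 − MPS = 0.93
Autonomous saving = 36.71 − 0.07(4153) = -254, so a = 254
C = 254 + 0.93(6213) = 254 + 5778.09 = 6032.09

C = 6032.09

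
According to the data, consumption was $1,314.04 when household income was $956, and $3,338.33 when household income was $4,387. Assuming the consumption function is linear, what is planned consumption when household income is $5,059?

C = 3734.81

MPC = (3338.33 − 1314.04)/(4387 − 956) = 2024.29/3431 = 0.59
a = 1314.04 − 0.59(956) = 1314.04 − 564.04 = 750
C = 750 + 0.59(5059) = 750 + 2984.81 = 3734.81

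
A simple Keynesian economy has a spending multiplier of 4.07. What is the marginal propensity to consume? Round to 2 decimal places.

MPC = 0.75

k = 1/(1 − MPC), so 1 − MPC = 1/k = 1/4.07 = 0.2457
MPC = 1 − 0.2457 = 0.75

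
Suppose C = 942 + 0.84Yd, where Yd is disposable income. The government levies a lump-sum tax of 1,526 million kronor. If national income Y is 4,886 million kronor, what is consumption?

C = 3764.4

Yd = Y − T = 4886 − 1526 = 3360
C = 942 + 0.84(3360) = 942 + 2822.4 = 3764.4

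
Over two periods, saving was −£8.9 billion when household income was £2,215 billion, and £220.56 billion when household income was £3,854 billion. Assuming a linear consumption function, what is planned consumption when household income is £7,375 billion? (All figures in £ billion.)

C = 6661.5

MPS = ΔS/ΔY = (220.56 − (-8.9))/(3854 − 2215) = 229.46/1639 = 0.14
MPC = 1 − MPS = 0.86
Autonomous saving = -8.9 − 0.14(2215) = -319, so a = 319
C = 319 + 0.86(7375) = 319 + 6342.5 = 6661.5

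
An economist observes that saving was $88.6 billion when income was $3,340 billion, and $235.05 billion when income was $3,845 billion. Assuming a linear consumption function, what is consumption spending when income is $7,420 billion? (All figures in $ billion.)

MPS = ΔS/ΔY = (235.05 − 88.6)/(3845 − 3340) = 146.45/505 = 0.29
MPC = 1 − MPS = 0.71
Autonomous saving = 88.6 − 0.29(3340) = -880, so a = 880
C = 880 + 0.71(7420) = 880 + 5268.2 = 6148.2

C = 6148.2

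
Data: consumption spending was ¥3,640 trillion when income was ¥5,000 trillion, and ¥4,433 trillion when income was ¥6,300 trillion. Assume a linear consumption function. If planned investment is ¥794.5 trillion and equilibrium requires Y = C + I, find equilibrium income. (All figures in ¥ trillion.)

Y = 3550

MPC = (4433 − 3640)/(6300 − 5000) = 793/1300 = 0.61
a = 3640 − 0.61(5000) = 590
Equilibrium: Y = 590 + 0.61Y + 794.5
0.39Y = 1384.5, so Y = 1384.5/0.39 = 3550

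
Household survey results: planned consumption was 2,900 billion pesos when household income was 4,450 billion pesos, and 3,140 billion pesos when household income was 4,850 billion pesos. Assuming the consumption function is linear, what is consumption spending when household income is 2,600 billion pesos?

MPC = (3140 − 2900)/(4850 − 4450) = 240/400 = 0.6
a = 2900 − 0.6(4450) = 2900 − 2670 = 230
C = 230 + 0.6(2600) = 230 + 1560 = 1790

C = 1790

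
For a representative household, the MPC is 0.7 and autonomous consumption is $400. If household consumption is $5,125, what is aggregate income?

400 + 0.7Y = 5125
0.7Y = 4725, so Y = 4725/0.7 = 6750

Y = 6750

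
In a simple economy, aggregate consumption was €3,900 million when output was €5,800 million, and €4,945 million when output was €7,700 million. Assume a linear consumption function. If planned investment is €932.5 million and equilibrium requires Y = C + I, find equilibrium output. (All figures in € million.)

MPC = (4945 − 3900)/(7700 − 5800) = 1045/1900 = 0.55
a = 3900 − 0.55(5800) = 710
Equilibrium: Y = 710 + 0.55Y + 932.5
0.45Y = 1642.5, so Y = 1642.5/0.45 = 3650

Y = 3650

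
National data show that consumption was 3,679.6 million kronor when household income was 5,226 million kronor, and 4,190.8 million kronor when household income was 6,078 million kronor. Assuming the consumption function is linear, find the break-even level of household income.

Y = 1360

MPC = (4190.8 − 3679.6)/(6078 − 5226) = 511.2/852 = 0.6
a = 3679.6 − 0.6(5226) = 3679.6 − 3135.6 = 544
Break-even: Y = a/(1−MPC) = 544/0.4 = 1360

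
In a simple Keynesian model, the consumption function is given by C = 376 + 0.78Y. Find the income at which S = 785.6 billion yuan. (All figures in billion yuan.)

S = Y − C = -376 + 0.22Y
-376 + 0.22Y = 785.6, so 0.22Y = 1161.6 and Y = 5280

Y = 5280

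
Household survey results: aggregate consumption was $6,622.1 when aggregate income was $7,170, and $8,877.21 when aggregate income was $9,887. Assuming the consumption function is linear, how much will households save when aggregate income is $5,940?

S = 338.8

MPC = (8877.21 − 6622.1)/(9887 − 7170) = 2255.11/2717 = 0.83
a = 6622.1 − 0.83(7170) = 6622.1 − 5951.1 = 671
C = 671 + 0.83(5940) = 5601.2
S = 5940 − 5601.2 = 338.8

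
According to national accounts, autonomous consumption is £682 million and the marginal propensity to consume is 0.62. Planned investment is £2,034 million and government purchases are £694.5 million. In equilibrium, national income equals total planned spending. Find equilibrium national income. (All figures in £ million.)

Y = C + I + G = 682 + 0.62Y + 2034 + 694.5
Y − 0.62Y = 3410.5
0.38Y = 3410.5, so Y = 3410.5/0.38 = 8975

Y = 8975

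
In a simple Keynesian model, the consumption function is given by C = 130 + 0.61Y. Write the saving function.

S = -130 + 0.39Y

S = Y − C = Y − (130 + 0.61Y) = -130 + (1 − 0.61)Y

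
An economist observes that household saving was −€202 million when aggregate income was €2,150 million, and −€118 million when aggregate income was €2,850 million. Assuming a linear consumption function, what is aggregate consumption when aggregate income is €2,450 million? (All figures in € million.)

C = 2616

MPS = ΔS/ΔY = (-118 − (-202))/(2850 − 2150) = 84/700 = 0.12
MPC = 1 − MPS = 0.88
Autonomous saving = -202 − 0.12(2150) = -460, so a = 460
C = 460 + 0.88(2450) = 460 + 2156 = 2616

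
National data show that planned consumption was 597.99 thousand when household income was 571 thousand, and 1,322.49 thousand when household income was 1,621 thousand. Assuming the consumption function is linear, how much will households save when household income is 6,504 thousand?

S = 1812.24

MPC = (1322.49 − 597.99)/(1621 − 571) = 724.5/1050 = 0.69
a = 597.99 − 0.69(571) = 597.99 − 393.99 = 204
C = 204 + 0.69(6504) = 4691.76
S = 6504 − 4691.76 = 1812.24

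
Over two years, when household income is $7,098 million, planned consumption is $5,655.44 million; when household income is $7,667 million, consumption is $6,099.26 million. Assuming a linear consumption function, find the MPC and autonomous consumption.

MPC = 0.78; a = 119

MPC = ΔC/ΔY = (6099.26 − 5655.44)/(7667 − 7098) = 443.82/569 = 0.78
a = C − MPC·Y = 5655.44 − 0.78(7098) = 5655.44 − 5536.44 = 119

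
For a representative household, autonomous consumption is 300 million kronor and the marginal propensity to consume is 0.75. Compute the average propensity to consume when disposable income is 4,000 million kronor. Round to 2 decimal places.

APC = 0.83

C = 300 + 0.75(4000) = 3300
APC = C/Y = 3300/4000 = 0.83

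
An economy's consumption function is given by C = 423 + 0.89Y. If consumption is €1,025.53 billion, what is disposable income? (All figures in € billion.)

423 + 0.89Y = 1025.53
0.89Y = 602.53, so Y = 602.53/0.89 = 677

Y = 677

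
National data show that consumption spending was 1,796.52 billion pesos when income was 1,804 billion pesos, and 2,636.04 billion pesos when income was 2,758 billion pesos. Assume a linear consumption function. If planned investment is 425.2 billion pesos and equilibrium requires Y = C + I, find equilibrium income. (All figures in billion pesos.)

MPC = (2636.04 − 1796.52)/(2758 − 1804) = 839.52/954 = 0.88
a = 1796.52 − 0.88(1804) = 209
Equilibrium: Y = 209 + 0.88Y + 425.2
0.12Y = 634.2, so Y = 634.2/0.12 = 5285

Y = 5285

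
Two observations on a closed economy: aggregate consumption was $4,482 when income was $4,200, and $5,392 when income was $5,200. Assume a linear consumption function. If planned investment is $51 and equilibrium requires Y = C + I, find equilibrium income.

MPC = (5392 − 4482)/(5200 − 4200) = 910/1000 = 0.91
a = 4482 − 0.91(4200) = 660
Equilibrium: Y = 660 + 0.91Y + 51
0.09Y = 711, so Y = 711/0.09 = 7900

Y = 7900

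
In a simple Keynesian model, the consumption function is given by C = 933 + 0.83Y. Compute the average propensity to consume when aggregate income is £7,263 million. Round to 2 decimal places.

APC = 0.96

C = 933 + 0.83(7263) = 6961.29
APC = C/Y = 6961.29/7263 = 0.96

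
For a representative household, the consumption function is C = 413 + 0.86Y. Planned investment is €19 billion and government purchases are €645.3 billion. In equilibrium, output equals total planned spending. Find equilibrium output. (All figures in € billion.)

Y = 7695

Y = C + I + G = 413 + 0.86Y + 19 + 645.3
Y − 0.86Y = 1077.3
0.14Y = 1077.3, so Y = 1077.3/0.14 = 7695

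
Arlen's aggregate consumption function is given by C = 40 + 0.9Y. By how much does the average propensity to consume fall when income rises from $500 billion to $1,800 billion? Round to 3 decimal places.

At Y = 500: C = 40 + 0.9(500) = 490, APC = 490/500 = 0.9800
At Y = 1800: C = 1660, APC = 1660/1800 = 0.9222
Fall in APC = 0.9800 − 0.9222 = 0.0578 ≈ 0.058

ΔAPC = 0.058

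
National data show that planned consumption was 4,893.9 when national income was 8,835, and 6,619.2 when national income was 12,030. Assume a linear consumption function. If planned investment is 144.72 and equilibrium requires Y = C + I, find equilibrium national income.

Y = 582

MPC = (6619.2 − 4893.9)/(12030 − 8835) = 1725.3/3195 = 0.54
a = 4893.9 − 0.54(8835) = 123
Equilibrium: Y = 123 + 0.54Y + 144.72
0.46Y = 267.72, so Y = 267.72/0.46 = 582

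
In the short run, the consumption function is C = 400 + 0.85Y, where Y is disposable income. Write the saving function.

S = Y − C = Y − (400 + 0.85Y) = -400 + (1 − 0.85)Y

S = -400 + 0.15Y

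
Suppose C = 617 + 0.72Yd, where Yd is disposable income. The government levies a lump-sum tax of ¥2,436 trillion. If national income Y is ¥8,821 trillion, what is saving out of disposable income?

Yd = Y − T = 8821 − 2436 = 6385
C = 617 + 0.72(6385) = 617 + 4597.2 = 5214.2
S = Yd − C = 6385 − 5214.2 = 1170.8

S = 1170.8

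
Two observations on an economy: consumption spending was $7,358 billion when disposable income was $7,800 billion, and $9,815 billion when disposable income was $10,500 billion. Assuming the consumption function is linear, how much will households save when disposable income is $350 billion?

MPC = (9815 − 7358)/(10500 − 7800) = 2457/2700 = 0.91
a = 7358 − 0.91(7800) = 7358 − 7098 = 260
C = 260 + 0.91(350) = 578.5
S = 350 − 578.5 = -228.5

S = -228.5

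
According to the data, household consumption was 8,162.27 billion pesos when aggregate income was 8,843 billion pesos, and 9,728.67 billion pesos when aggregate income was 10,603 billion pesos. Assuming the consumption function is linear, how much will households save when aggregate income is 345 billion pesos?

MPC = (9728.67 − 8162.27)/(10603 − 8843) = 1566.4/1760 = 0.89
a = 8162.27 − 0.89(8843) = 8162.27 − 7870.27 = 292
C = 292 + 0.89(345) = 599.05
S = 345 − 599.05 = -254.05

S = -254.05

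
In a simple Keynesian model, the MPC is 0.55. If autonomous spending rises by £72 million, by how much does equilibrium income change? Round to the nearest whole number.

ΔY ≈ 160

The multiplier is 1/(1 − MPC) = 1/0.45.
ΔY = 72/0.45 = 160.00 ≈ 160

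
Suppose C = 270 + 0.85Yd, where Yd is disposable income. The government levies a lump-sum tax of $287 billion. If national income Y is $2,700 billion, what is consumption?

C = 2321.05

Yd = Y − T = 2700 − 287 = 2413
C = 270 + 0.85(2413) = 270 + 2051.05 = 2321.05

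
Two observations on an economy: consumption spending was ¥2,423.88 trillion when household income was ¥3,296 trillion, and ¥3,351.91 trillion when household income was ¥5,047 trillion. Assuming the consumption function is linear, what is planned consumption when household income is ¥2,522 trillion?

C = 2013.66

MPC = (3351.91 − 2423.88)/(5047 − 3296) = 928.03/1751 = 0.53
a = 2423.88 − 0.53(3296) = 2423.88 − 1746.88 = 677
C = 677 + 0.53(2522) = 677 + 1336.66 = 2013.66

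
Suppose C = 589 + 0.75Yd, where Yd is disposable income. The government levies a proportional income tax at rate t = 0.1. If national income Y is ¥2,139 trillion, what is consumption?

Yd = (1 − 0.1)(2139) = 0.9(2139) = 1925.1
C = 589 + 0.75(1925.1) = 589 + 1443.825 = 2032.825

C = 2032.825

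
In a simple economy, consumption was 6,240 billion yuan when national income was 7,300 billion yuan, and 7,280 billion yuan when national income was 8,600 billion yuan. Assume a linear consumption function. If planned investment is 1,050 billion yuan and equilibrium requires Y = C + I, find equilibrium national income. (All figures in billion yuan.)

Y = 7250

MPC = (7280 − 6240)/(8600 − 7300) = 1040/1300 = 0.8
a = 6240 − 0.8(7300) = 400
Equilibrium: Y = 400 + 0.8Y + 1050
0.2Y = 1450, so Y = 1450/0.2 = 7250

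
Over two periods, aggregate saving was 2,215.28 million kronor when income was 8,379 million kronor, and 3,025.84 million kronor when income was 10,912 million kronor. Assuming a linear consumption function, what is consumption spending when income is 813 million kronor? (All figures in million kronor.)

C = 1018.84

MPS = ΔS/ΔY = (3025.84 − 2215.28)/(10912 − 8379) = 810.56/2533 = 0.32
MPC = 1 − MPS = 0.68
Autonomous saving = 2215.28 − 0.32(8379) = -466, so a = 466
C = 466 + 0.68(813) = 466 + 552.84 = 1018.84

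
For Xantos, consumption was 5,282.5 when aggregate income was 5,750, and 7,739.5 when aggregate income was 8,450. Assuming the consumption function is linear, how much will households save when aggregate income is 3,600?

MPC = (7739.5 − 5282.5)/(8450 − 5750) = 2457/2700 = 0.91
a = 5282.5 − 0.91(5750) = 5282.5 − 5232.5 = 50
C = 50 + 0.91(3600) = 3326
S = 3600 − 3326 = 274

S = 274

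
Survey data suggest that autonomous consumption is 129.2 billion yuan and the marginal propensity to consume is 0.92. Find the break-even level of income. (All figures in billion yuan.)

At break-even, C = Y: 129.2 + 0.92Y = Y
0.08Y = 129.2, so Y = 129.2/0.08 = 1615

Y = 1615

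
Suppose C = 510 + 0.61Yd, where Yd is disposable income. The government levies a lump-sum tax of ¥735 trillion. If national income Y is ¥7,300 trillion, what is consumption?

Yd = Y − T = 7300 − 735 = 6565
C = 510 + 0.61(6565) = 510 + 4004.65 = 4514.65

C = 4514.65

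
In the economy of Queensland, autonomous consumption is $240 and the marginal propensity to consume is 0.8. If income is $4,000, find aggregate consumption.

C = 240 + 0.8(4000) = 240 + 3200 = 3440

C = 3440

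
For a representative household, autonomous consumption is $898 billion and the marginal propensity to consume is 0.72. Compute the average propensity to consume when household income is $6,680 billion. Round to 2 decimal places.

APC = 0.85

C = 898 + 0.72(6680) = 5707.6
APC = C/Y = 5707.6/6680 = 0.85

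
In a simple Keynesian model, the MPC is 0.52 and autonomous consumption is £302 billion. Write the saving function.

S = -302 + 0.48Y

S = Y − C = Y − (302 + 0.52Y) = -302 + (1 − 0.52)Y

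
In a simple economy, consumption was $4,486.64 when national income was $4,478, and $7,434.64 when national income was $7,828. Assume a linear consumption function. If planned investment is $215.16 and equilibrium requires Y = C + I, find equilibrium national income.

MPC = (7434.64 − 4486.64)/(7828 − 4478) = 2948/3350 = 0.88
a = 4486.64 − 0.88(4478) = 546
Equilibrium: Y = 546 + 0.88Y + 215.16
0.12Y = 761.16, so Y = 761.16/0.12 = 6343

Y = 6343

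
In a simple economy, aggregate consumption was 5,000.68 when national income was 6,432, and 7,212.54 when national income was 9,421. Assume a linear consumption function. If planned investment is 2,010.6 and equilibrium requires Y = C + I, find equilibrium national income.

Y = 8660

MPC = (7212.54 − 5000.68)/(9421 − 6432) = 2211.86/2989 = 0.74
a = 5000.68 − 0.74(6432) = 241
Equilibrium: Y = 241 + 0.74Y + 2010.6
0.26Y = 2251.6, so Y = 2251.6/0.26 = 8660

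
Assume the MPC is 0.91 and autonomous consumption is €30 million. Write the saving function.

S = Y − C = Y − (30 + 0.91Y) = -30 + (1 − 0.91)Y

S = -30 + 0.09Y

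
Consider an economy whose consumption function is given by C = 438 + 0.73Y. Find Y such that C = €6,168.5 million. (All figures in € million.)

Y = 7850

438 + 0.73Y = 6168.5
0.73Y = 5730.5, so Y = 5730.5/0.73 = 7850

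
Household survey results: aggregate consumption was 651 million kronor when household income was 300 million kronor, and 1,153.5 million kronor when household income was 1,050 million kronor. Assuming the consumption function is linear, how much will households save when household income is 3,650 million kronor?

MPC = (1153.5 − 651)/(1050 − 300) = 502.5/750 = 0.67
a = 651 − 0.67(300) = 651 − 201 = 450
C = 450 + 0.67(3650) = 2895.5
S = 3650 − 2895.5 = 754.5

S = 754.5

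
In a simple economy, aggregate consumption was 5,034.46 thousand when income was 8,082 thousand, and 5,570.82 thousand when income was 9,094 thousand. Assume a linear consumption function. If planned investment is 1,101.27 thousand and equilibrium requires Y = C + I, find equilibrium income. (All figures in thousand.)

MPC = (5570.82 − 5034.46)/(9094 − 8082) = 536.36/1012 = 0.53
a = 5034.46 − 0.53(8082) = 751
Equilibrium: Y = 751 + 0.53Y + 1101.27
0.47Y = 1852.27, so Y = 1852.27/0.47 = 3941

Y = 3941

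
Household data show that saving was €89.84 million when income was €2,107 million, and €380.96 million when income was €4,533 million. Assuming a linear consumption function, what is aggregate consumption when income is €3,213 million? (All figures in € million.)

C = 2990.44

MPS = ΔS/ΔY = (380.96 − 89.84)/(4533 − 2107) = 291.12/2426 = 0.12
MPC = 1 − MPS = 0.88
Autonomous saving = 89.84 − 0.12(2107) = -163, so a = 163
C = 163 + 0.88(3213) = 163 + 2827.44 = 2990.44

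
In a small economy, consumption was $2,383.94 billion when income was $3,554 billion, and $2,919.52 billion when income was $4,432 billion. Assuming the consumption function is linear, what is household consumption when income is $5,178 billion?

C = 3374.58

MPC = (2919.52 − 2383.94)/(4432 − 3554) = 535.58/878 = 0.61
a = 2383.94 − 0.61(3554) = 2383.94 − 2167.94 = 216
C = 216 + 0.61(5178) = 216 + 3158.58 = 3374.58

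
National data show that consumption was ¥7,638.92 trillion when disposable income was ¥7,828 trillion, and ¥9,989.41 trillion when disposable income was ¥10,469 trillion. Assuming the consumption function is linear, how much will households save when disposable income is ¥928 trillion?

MPC = (9989.41 − 7638.92)/(10469 − 7828) = 2350.49/2641 = 0.89
a = 7638.92 − 0.89(7828) = 7638.92 − 6966.92 = 672
C = 672 + 0.89(928) = 1497.92
S = 928 − 1497.92 = -569.92

S = -569.92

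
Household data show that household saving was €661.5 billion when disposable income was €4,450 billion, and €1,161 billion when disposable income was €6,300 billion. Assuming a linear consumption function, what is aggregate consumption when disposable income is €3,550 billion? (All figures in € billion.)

C = 3131.5

MPS = ΔS/ΔY = (1161 − 661.5)/(6300 − 4450) = 499.5/1850 = 0.27
MPC = 1 − MPS = 0.73
Autonomous saving = 661.5 − 0.27(4450) = -540, so a = 540
C = 540 + 0.73(3550) = 540 + 2591.5 = 3131.5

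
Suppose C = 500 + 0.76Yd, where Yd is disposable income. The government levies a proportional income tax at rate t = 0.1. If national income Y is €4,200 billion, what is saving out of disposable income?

S = 407.2

Yd = (1 − 0.1)(4200) = 0.9(4200) = 3780
C = 500 + 0.76(3780) = 500 + 2872.8 = 3372.8
S = Yd − C = 3780 − 3372.8 = 407.2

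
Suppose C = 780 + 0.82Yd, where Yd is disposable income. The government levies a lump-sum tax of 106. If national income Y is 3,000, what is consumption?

Yd = Y − T = 3000 − 106 = 2894
C = 780 + 0.82(2894) = 780 + 2373.08 = 3153.08

C = 3153.08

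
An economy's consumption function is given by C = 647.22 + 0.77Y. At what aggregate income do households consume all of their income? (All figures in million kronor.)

Y = 2814

At break-even, C = Y: 647.22 + 0.77Y = Y
0.23Y = 647.22, so Y = 647.22/0.23 = 2814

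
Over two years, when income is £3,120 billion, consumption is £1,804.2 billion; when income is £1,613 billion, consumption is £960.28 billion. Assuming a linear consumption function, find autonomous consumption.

MPC = ΔC/ΔY = (1804.2 − 960.28)/(3120 − 1613) = 843.92/1507 = 0.56
a = C − MPC·Y = 960.28 − 0.56(1613) = 960.28 − 903.28 = 57

a = 57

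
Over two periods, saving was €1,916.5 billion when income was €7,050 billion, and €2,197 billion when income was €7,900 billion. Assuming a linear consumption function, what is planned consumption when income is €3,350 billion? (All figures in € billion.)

C = 2654.5

MPS = ΔS/ΔY = (2197 − 1916.5)/(7900 − 7050) = 280.5/850 = 0.33
MPC = 1 − MPS = 0.67
Autonomous saving = 1916.5 − 0.33(7050) = -410, so a = 410
C = 410 + 0.67(3350) = 410 + 2244.5 = 2654.5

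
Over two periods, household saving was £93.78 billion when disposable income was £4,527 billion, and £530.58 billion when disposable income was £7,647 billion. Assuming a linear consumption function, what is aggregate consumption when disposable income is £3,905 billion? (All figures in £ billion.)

MPS = ΔS/ΔY = (530.58 − 93.78)/(7647 − 4527) = 436.8/3120 = 0.14
MPC = 1 − MPS = 0.86
Autonomous saving = 93.78 − 0.14(4527) = -540, so a = 540
C = 540 + 0.86(3905) = 540 + 3358.3 = 3898.3

C = 3898.3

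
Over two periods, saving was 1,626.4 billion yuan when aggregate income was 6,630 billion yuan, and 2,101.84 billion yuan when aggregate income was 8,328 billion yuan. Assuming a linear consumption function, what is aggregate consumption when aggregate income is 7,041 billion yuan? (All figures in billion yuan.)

C = 5299.52

MPS = ΔS/ΔY = (2101.84 − 1626.4)/(8328 − 6630) = 475.44/1698 = 0.28
MPC = 1 − MPS = 0.72
Autonomous saving = 1626.4 − 0.28(6630) = -230, so a = 230
C = 230 + 0.72(7041) = 230 + 5069.52 = 5299.52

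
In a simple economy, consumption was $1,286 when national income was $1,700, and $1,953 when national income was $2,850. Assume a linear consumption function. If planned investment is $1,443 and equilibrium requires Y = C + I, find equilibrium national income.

Y = 4150

MPC = (1953 − 1286)/(2850 − 1700) = 667/1150 = 0.58
a = 1286 − 0.58(1700) = 300
Equilibrium: Y = 300 + 0.58Y + 1443
0.42Y = 1743, so Y = 1743/0.42 = 4150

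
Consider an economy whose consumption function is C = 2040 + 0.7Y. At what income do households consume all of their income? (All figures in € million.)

Y = 6800

At break-even, C = Y: 2040 + 0.7Y = Y
0.3Y = 2040, so Y = 2040/0.3 = 6800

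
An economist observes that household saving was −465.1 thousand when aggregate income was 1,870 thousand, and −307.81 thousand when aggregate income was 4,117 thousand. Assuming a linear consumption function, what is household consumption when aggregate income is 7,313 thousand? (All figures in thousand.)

C = 7397.09

MPS = ΔS/ΔY = (-307.81 − (-465.1))/(4117 − 1870) = 157.29/2247 = 0.07
MPC = 1 − MPS = 0.93
Autonomous saving = -465.1 − 0.07(1870) = -596, so a = 596
C = 596 + 0.93(7313) = 596 + 6801.09 = 7397.09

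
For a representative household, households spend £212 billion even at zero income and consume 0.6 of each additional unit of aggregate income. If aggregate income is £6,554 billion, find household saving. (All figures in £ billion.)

S = 2409.6

C = 212 + 0.6(6554) = 212 + 3932.4 = 4144.4
S = Y − C = 6554 − 4144.4 = 2409.6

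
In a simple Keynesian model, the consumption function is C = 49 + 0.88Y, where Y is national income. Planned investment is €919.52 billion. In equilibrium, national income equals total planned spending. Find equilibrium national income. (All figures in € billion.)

Y = 8071

Y = C + I = 49 + 0.88Y + 919.52
Y − 0.88Y = 968.52
0.12Y = 968.52, so Y = 968.52/0.12 = 8071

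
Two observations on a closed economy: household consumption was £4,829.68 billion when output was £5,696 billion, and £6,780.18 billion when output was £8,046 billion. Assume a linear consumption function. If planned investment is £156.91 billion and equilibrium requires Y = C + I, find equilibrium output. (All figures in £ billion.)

MPC = (6780.18 − 4829.68)/(8046 − 5696) = 1950.5/2350 = 0.83
a = 4829.68 − 0.83(5696) = 102
Equilibrium: Y = 102 + 0.83Y + 156.91
0.17Y = 258.91, so Y = 258.91/0.17 = 1523

Y = 1523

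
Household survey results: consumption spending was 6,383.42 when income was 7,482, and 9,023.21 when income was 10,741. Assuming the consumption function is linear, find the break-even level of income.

MPC = (9023.21 − 6383.42)/(10741 − 7482) = 2639.79/3259 = 0.81
a = 6383.42 − 0.81(7482) = 6383.42 − 6060.42 = 323
Break-even: Y = a/(1−MPC) = 323/0.19 = 1700

Y = 1700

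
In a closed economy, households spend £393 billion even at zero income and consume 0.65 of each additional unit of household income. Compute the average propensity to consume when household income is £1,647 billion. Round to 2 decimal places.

C = 393 + 0.65(1647) = 1463.55
APC = C/Y = 1463.55/1647 = 0.89

APC = 0.89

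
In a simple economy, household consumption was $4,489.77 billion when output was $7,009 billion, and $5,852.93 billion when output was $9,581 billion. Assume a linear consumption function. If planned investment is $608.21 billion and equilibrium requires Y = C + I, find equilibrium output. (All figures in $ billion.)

Y = 2943

MPC = (5852.93 − 4489.77)/(9581 − 7009) = 1363.16/2572 = 0.53
a = 4489.77 − 0.53(7009) = 775
Equilibrium: Y = 775 + 0.53Y + 608.21
0.47Y = 1383.21, so Y = 1383.21/0.47 = 2943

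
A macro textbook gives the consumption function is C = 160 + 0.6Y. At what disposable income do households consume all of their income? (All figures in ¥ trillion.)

At break-even, C = Y: 160 + 0.6Y = Y
0.4Y = 160, so Y = 160/0.4 = 400

Y = 400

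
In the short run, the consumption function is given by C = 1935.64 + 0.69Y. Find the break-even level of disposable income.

At break-even, C = Y: 1935.64 + 0.69Y = Y
0.31Y = 1935.64, so Y = 1935.64/0.31 = 6244

Y = 6244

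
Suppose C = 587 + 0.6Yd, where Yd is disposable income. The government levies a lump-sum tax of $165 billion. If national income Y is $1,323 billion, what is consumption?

Yd = Y − T = 1323 − 165 = 1158
C = 587 + 0.6(1158) = 587 + 694.8 = 1281.8

C = 1281.8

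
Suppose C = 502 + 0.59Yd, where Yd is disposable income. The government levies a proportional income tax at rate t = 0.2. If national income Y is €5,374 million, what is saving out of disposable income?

S = 1260.672

Yd = (1 − 0.2)(5374) = 0.8(5374) = 4299.2
C = 502 + 0.59(4299.2) = 502 + 2536.528 = 3038.528
S = Yd − C = 4299.2 − 3038.528 = 1260.672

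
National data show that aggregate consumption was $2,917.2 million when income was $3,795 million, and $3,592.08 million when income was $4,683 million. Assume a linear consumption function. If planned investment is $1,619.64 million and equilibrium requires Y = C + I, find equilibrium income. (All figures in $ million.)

MPC = (3592.08 − 2917.2)/(4683 − 3795) = 674.88/888 = 0.76
a = 2917.2 − 0.76(3795) = 33
Equilibrium: Y = 33 + 0.76Y + 1619.64
0.24Y = 1652.64, so Y = 1652.64/0.24 = 6886

Y = 6886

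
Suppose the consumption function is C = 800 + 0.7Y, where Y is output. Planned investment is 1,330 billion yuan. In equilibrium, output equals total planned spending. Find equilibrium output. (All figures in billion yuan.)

Y = C + I = 800 + 0.7Y + 1330
Y − 0.7Y = 2130
0.3Y = 2130, so Y = 2130/0.3 = 7100

Y = 7100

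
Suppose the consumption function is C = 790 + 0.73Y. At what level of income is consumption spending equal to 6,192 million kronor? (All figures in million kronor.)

790 + 0.73Y = 6192
0.73Y = 5402, so Y = 5402/0.73 = 7400

Y = 7400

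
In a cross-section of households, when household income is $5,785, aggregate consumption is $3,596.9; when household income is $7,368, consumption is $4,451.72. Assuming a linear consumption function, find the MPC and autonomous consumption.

MPC = 0.54; a = 473

MPC = ΔC/ΔY = (4451.72 − 3596.9)/(7368 − 5785) = 854.82/1583 = 0.54
a = C − MPC·Y = 3596.9 − 0.54(5785) = 3596.9 − 3123.9 = 473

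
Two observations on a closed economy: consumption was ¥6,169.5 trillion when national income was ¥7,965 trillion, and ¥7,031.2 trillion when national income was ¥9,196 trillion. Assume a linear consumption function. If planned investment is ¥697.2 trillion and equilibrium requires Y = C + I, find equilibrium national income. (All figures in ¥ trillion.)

Y = 4304

MPC = (7031.2 − 6169.5)/(9196 − 7965) = 861.7/1231 = 0.7
a = 6169.5 − 0.7(7965) = 594
Equilibrium: Y = 594 + 0.7Y + 697.2
0.3Y = 1291.2, so Y = 1291.2/0.3 = 4304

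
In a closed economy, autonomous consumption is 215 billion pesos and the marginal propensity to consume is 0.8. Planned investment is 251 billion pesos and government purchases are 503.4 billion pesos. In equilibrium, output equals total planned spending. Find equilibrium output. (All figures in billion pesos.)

Y = 4847

Y = C + I + G = 215 + 0.8Y + 251 + 503.4
Y − 0.8Y = 969.4
0.2Y = 969.4, so Y = 969.4/0.2 = 4847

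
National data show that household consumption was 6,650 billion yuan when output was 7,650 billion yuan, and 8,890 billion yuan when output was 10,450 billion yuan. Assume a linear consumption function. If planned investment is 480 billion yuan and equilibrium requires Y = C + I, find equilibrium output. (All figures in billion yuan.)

Y = 5050

MPC = (8890 − 6650)/(10450 − 7650) = 2240/2800 = 0.8
a = 6650 − 0.8(7650) = 530
Equilibrium: Y = 530 + 0.8Y + 480
0.2Y = 1010, so Y = 1010/0.2 = 5050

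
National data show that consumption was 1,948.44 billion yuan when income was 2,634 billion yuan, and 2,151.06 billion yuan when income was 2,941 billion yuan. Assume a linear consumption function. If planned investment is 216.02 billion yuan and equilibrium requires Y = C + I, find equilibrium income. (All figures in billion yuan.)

MPC = (2151.06 − 1948.44)/(2941 − 2634) = 202.62/307 = 0.66
a = 1948.44 − 0.66(2634) = 210
Equilibrium: Y = 210 + 0.66Y + 216.02
0.34Y = 426.02, so Y = 426.02/0.34 = 1253

Y = 1253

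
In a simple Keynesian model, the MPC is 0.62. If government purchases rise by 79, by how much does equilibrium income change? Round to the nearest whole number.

ΔY ≈ 208

The multiplier is 1/(1 − MPC) = 1/0.38.
ΔY = 79/0.38 = 207.89 ≈ 208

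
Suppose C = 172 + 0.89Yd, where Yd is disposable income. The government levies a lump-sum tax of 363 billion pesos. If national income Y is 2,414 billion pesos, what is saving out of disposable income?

Yd = Y − T = 2414 − 363 = 2051
C = 172 + 0.89(2051) = 172 + 1825.39 = 1997.39
S = Yd − C = 2051 − 1997.39 = 53.61

S = 53.61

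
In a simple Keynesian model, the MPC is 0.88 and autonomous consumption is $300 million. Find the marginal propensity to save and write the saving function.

MPS = 0.12; S = -300 + 0.12Y

MPS = 1 − MPC = 1 − 0.88 = 0.12
S = Y − C = -300 + 0.12Y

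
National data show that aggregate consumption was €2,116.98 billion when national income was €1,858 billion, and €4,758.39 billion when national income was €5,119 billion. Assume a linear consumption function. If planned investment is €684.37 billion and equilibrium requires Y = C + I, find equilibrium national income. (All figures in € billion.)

Y = 6823

MPC = (4758.39 − 2116.98)/(5119 − 1858) = 2641.41/3261 = 0.81
a = 2116.98 − 0.81(1858) = 612
Equilibrium: Y = 612 + 0.81Y + 684.37
0.19Y = 1296.37, so Y = 1296.37/0.19 = 6823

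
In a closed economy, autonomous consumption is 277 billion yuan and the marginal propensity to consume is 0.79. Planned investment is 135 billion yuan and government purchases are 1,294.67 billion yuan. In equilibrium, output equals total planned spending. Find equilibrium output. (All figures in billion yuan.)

Y = 8127

Y = C + I + G = 277 + 0.79Y + 135 + 1294.67
Y − 0.79Y = 1706.67
0.21Y = 1706.67, so Y = 1706.67/0.21 = 8127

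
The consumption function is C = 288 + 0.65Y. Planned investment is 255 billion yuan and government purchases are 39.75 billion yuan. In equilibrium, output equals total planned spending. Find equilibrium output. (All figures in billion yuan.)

Y = C + I + G = 288 + 0.65Y + 255 + 39.75
Y − 0.65Y = 582.75
0.35Y = 582.75, so Y = 582.75/0.35 = 1665

Y = 1665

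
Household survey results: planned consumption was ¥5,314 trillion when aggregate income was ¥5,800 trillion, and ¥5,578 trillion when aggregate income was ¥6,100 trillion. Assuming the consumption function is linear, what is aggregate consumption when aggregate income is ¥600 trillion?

MPC = (5578 − 5314)/(6100 − 5800) = 264/300 = 0.88
a = 5314 − 0.88(5800) = 5314 − 5104 = 210
C = 210 + 0.88(600) = 210 + 528 = 738

C = 738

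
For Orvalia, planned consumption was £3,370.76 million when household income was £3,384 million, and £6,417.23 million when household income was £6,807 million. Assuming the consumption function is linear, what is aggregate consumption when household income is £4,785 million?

C = 4617.65

MPC = (6417.23 − 3370.76)/(6807 − 3384) = 3046.47/3423 = 0.89
a = 3370.76 − 0.89(3384) = 3370.76 − 3011.76 = 359
C = 359 + 0.89(4785) = 359 + 4258.65 = 4617.65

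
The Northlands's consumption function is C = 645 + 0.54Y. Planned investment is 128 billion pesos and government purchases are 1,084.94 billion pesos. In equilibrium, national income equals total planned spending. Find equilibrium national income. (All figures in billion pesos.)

Y = C + I + G = 645 + 0.54Y + 128 + 1084.94
Y − 0.54Y = 1857.94
0.46Y = 1857.94, so Y = 1857.94/0.46 = 4039

Y = 4039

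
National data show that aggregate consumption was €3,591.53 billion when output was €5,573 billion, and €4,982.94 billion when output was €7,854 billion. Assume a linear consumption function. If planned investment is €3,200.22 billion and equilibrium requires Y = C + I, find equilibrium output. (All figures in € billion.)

MPC = (4982.94 − 3591.53)/(7854 − 5573) = 1391.41/2281 = 0.61
a = 3591.53 − 0.61(5573) = 192
Equilibrium: Y = 192 + 0.61Y + 3200.22
0.39Y = 3392.22, so Y = 3392.22/0.39 = 8698

Y = 8698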